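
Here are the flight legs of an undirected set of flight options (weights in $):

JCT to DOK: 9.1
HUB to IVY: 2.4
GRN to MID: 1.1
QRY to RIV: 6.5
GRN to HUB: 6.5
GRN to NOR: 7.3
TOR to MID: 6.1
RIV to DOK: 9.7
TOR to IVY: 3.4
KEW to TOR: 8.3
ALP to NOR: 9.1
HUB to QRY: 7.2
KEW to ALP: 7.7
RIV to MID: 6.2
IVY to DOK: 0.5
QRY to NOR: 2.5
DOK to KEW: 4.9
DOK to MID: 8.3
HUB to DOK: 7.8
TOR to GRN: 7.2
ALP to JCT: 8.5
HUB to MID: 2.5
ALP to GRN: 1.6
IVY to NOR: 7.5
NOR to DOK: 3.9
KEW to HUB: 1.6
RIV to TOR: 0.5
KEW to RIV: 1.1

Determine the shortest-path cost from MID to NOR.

$8.4

Enumerating some paths:
MID - GRN - NOR: 1.1+7.3 = 8.4
MID - GRN - ALP - NOR: 1.1+1.6+9.1 = 11.8
MID - HUB - IVY - DOK - NOR: 2.5+2.4+0.5+3.9 = 9.3
MID - DOK - NOR: 8.3+3.9 = 12.2
The minimum is $8.4 via MID - GRN - NOR.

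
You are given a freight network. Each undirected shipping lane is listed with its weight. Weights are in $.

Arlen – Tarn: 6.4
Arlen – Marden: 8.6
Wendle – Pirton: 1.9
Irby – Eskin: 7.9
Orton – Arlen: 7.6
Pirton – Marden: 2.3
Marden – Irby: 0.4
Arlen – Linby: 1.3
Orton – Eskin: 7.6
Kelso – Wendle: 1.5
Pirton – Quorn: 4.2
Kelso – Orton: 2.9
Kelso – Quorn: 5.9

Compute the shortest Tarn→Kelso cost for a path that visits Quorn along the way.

Shortest Tarn→Quorn: Tarn–Arlen–Marden–Pirton–Quorn = 21.5
Best Quorn to Kelso: Quorn–Kelso costing 5.9
Total via Quorn: 21.5 + 5.9 = $27.4.

$27.4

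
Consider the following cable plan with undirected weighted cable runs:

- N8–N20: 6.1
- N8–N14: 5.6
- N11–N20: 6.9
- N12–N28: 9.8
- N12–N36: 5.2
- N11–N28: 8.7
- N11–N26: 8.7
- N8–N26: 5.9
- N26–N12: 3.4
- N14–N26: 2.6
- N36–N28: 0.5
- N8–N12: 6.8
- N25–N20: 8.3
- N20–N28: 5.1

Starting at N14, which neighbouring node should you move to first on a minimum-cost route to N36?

Enumerating some paths:
N14 - N26 - N12 - N28 - N36: 2.6+3.4+9.8+0.5 = 16.3
N14 - N26 - N12 - N36: 2.6+3.4+5.2 = 11.2
N14 - N8 - N20 - N28 - N36: 5.6+6.1+5.1+0.5 = 17.3
The minimum is 11.2 via N14 - N26 - N12 - N36.
So from N14 the first move is to N26.

N26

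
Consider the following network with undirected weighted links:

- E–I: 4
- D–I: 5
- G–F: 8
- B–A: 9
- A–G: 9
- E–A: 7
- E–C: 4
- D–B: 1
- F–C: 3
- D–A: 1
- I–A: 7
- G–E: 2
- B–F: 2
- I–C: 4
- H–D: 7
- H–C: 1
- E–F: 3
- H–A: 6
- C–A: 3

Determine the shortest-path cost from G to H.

7

Enumerating some paths:
G - E - C - H: 2+4+1 = 7
G - E - F - C - H: 2+3+3+1 = 9
Cheapest is G - E - C - H at 7.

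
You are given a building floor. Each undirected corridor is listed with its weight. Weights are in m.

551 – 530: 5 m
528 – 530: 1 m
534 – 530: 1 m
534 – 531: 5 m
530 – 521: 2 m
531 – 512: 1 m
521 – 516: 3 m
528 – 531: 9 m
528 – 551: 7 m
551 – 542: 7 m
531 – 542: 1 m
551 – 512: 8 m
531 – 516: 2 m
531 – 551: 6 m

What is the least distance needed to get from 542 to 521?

Running Dijkstra from 542:
542: 0
531: 1  (via 542)
512: 2  (via 531)
516: 3  (via 531)
521: 6  (via 516)
Shortest route: 542–531–516–521 = 6 m.

6 m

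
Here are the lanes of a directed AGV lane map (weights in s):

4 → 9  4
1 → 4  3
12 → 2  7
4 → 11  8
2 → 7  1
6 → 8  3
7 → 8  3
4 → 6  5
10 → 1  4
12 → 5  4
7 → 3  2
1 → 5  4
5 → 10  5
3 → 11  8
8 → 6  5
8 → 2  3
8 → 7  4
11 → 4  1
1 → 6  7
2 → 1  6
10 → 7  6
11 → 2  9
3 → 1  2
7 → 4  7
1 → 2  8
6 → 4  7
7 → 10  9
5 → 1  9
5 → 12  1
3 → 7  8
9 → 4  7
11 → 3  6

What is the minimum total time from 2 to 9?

Running Dijkstra from 2:
2: 0
7: 1  (via 2)
3: 3  (via 7)
8: 4  (via 7)
1: 5  (via 3)
4: 8  (via 7)
5: 9  (via 1)
6: 9  (via 8)
10: 10  (via 7)
12: 10  (via 5)
11: 11  (via 3)
9: 12  (via 4)
Shortest route: 2 → 7 → 4 → 9 = 12 s.

12 s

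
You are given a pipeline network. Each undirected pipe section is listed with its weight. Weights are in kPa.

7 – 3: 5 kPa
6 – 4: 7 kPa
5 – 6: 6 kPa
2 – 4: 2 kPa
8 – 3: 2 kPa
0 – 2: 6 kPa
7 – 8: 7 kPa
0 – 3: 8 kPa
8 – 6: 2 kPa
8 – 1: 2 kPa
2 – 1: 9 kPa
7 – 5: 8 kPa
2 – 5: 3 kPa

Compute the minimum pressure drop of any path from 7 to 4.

Enumerating some paths:
7 → 3 → 8 → 6 → 4: 5+2+2+7 = 16
7 → 5 → 2 → 4: 8+3+2 = 13
7 → 3 → 8 → 1 → 2 → 4: 5+2+2+9+2 = 20
7 → 8 → 6 → 4: 7+2+7 = 16
The minimum is 13 kPa via 7 → 5 → 2 → 4.

13 kPa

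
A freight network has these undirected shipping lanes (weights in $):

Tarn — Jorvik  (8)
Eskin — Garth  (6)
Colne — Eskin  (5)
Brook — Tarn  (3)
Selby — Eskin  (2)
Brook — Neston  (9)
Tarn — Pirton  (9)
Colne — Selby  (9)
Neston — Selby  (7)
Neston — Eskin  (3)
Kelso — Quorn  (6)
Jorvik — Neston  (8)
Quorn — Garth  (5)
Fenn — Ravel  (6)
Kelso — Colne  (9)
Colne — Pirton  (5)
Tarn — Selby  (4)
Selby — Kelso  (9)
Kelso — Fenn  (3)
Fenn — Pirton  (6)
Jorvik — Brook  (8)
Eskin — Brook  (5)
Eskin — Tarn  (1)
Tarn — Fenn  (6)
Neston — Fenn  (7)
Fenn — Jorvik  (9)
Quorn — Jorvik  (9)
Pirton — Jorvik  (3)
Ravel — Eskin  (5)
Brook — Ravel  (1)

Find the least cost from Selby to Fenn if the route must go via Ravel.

$13

Best Selby to Ravel: Selby → Eskin → Ravel costing 7
Best Ravel to Fenn: Ravel → Fenn costing 6
Total via Ravel: 7 + 6 = $13.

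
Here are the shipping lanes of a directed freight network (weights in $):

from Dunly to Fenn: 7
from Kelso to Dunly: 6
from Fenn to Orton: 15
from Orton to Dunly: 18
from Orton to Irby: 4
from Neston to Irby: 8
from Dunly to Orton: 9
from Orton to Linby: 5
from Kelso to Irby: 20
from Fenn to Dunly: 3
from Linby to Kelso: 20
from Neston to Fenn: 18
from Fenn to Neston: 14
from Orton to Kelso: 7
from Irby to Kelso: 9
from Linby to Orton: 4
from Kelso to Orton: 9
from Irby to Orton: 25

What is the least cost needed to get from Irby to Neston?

Settle nodes by increasing distance from Irby:
Irby: 0
Kelso: 9  (via Irby)
Dunly: 15  (via Kelso)
Orton: 18  (via Kelso)
Fenn: 22  (via Dunly)
Linby: 23  (via Orton)
Neston: 36  (via Fenn)
Shortest route: Irby–Kelso–Dunly–Fenn–Neston = $36.

$36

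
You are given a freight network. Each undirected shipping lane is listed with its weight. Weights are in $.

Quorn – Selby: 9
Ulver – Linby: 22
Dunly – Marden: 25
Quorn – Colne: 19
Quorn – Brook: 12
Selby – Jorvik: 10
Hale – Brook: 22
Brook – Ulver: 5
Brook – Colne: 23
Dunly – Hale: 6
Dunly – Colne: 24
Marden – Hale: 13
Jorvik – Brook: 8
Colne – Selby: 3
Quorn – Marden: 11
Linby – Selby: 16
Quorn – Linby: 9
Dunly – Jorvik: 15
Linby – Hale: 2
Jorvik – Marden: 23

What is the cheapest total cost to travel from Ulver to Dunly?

$28

Running Dijkstra from Ulver:
Ulver: 0
Brook: 5  (via Ulver)
Jorvik: 13  (via Brook)
Quorn: 17  (via Brook)
Linby: 22  (via Ulver)
Selby: 23  (via Jorvik)
Hale: 24  (via Linby)
Colne: 26  (via Selby)
Marden: 28  (via Quorn)
Dunly: 28  (via Jorvik)
Shortest route: Ulver → Brook → Jorvik → Dunly = $28.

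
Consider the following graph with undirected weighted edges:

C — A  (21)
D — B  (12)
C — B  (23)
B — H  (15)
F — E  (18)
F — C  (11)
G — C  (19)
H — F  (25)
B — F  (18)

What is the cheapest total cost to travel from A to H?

Enumerating some paths:
A → C → B → H: 21+23+15 = 59
A → C → F → B → H: 21+11+18+15 = 65
A → C → F → H: 21+11+25 = 57
A → C → B → F → H: 21+23+18+25 = 87
Cheapest is A → C → F → H at 57.

57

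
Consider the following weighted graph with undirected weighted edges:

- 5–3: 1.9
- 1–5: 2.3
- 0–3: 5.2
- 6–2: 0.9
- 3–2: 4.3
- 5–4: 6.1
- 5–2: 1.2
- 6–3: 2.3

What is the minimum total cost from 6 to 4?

Compare a few routes:
6–2–5–4: 0.9+1.2+6.1 = 8.2
6–3–5–4: 2.3+1.9+6.1 = 10.3
Cheapest is 6–2–5–4 at 8.2.

8.2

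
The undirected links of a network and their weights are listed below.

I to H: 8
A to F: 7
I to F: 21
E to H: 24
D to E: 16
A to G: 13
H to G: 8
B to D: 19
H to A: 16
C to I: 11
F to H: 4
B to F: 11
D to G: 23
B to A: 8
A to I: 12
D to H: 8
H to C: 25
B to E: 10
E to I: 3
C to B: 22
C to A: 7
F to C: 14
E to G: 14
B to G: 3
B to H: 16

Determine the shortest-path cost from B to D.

Shortest distances from B:
B: 0
G: 3  (via B)
A: 8  (via B)
E: 10  (via B)
F: 11  (via B)
H: 11  (via G)
I: 13  (via E)
C: 15  (via A)
D: 19  (via B)
Shortest route: B → D = 19.

19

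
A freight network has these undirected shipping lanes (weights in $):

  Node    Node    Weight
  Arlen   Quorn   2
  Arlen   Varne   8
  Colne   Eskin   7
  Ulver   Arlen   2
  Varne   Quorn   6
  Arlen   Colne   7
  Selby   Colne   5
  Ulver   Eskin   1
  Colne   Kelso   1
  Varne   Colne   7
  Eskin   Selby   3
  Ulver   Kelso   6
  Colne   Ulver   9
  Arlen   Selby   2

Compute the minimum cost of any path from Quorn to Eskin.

$5

Candidate routes:
Quorn–Arlen–Ulver–Eskin: 2+2+1 = 5
Quorn–Arlen–Selby–Eskin: 2+2+3 = 7
Cheapest is Quorn–Arlen–Ulver–Eskin at $5.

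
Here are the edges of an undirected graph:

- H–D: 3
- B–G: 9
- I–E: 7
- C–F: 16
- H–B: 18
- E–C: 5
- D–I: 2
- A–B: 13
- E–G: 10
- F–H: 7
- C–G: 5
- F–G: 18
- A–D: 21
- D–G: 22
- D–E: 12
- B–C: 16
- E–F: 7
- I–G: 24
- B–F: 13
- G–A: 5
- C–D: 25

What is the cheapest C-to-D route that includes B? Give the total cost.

35

Shortest C→B: C → G → B = 14
Best B to D: B → H → D costing 21
Total via B: 14 + 21 = 35.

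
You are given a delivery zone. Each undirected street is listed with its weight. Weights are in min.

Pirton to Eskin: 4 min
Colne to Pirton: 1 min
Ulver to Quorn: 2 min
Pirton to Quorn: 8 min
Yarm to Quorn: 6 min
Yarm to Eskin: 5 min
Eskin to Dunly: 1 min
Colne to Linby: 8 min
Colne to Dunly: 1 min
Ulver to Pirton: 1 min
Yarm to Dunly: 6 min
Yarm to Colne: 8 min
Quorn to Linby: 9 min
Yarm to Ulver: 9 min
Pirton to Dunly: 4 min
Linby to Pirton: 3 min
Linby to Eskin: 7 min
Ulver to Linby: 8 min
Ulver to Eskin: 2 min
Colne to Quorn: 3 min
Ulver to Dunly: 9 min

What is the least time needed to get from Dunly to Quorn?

4 min

Running Dijkstra from Dunly:
Dunly: 0
Eskin: 1  (via Dunly)
Colne: 1  (via Dunly)
Pirton: 2  (via Colne)
Ulver: 3  (via Eskin)
Quorn: 4  (via Colne)
Shortest route: Dunly–Colne–Quorn = 4 min.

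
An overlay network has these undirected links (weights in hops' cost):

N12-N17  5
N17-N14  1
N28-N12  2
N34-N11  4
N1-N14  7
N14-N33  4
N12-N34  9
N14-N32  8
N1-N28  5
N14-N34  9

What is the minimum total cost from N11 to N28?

15 hops' cost

Candidate routes:
N11–N34–N14–N17–N12–N28: 4+9+1+5+2 = 21
N11–N34–N14–N1–N28: 4+9+7+5 = 25
N11–N34–N12–N17–N14–N1–N28: 4+9+5+1+7+5 = 31
N11–N34–N12–N28: 4+9+2 = 15
The minimum is 15 hops' cost via N11–N34–N12–N28.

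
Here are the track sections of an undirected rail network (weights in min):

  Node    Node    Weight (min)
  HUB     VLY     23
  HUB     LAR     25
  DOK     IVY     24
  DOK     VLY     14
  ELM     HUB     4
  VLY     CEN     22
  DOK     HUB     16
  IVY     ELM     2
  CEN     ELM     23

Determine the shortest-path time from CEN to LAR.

Running Dijkstra from CEN:
CEN: 0
VLY: 22  (via CEN)
ELM: 23  (via CEN)
IVY: 25  (via ELM)
HUB: 27  (via ELM)
DOK: 36  (via VLY)
LAR: 52  (via HUB)
Shortest route: CEN → ELM → HUB → LAR = 52 min.

52 min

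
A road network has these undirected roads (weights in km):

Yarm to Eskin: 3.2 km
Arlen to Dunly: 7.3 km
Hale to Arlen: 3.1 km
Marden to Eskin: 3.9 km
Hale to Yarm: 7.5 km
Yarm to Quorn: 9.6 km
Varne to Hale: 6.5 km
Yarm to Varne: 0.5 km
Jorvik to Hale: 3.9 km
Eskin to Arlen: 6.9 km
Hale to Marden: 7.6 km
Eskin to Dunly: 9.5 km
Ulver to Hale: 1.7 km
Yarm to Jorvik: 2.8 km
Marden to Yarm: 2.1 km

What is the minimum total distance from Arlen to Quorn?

19.4 km

Enumerating some paths:
Arlen → Hale → Jorvik → Yarm → Quorn: 3.1+3.9+2.8+9.6 = 19.4
Arlen → Hale → Varne → Yarm → Quorn: 3.1+6.5+0.5+9.6 = 19.7
Cheapest is Arlen → Hale → Jorvik → Yarm → Quorn at 19.4 km.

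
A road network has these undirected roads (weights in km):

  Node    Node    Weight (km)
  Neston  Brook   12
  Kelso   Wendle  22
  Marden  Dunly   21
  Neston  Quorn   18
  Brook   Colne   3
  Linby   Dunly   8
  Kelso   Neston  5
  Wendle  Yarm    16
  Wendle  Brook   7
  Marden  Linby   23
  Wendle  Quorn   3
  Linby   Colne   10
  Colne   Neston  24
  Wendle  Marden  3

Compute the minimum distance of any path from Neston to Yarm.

35 km

Shortest distances from Neston:
Neston: 0
Kelso: 5  (via Neston)
Brook: 12  (via Neston)
Colne: 15  (via Brook)
Quorn: 18  (via Neston)
Wendle: 19  (via Brook)
Marden: 22  (via Wendle)
Linby: 25  (via Colne)
Dunly: 33  (via Linby)
Yarm: 35  (via Wendle)
Shortest route: Neston → Brook → Wendle → Yarm = 35 km.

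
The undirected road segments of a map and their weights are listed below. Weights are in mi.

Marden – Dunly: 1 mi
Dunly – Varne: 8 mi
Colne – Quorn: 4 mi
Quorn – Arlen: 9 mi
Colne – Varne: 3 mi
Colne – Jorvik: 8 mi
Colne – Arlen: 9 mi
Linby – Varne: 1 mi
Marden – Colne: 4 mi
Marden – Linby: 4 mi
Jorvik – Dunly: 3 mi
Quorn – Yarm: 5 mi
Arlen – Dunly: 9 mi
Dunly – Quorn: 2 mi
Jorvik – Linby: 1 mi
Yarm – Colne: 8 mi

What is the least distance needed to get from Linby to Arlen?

Running Dijkstra from Linby:
Linby: 0
Jorvik: 1  (via Linby)
Varne: 1  (via Linby)
Colne: 4  (via Varne)
Marden: 4  (via Linby)
Dunly: 4  (via Jorvik)
Quorn: 6  (via Dunly)
Yarm: 11  (via Quorn)
Arlen: 13  (via Colne)
Shortest route: Linby–Varne–Colne–Arlen = 13 mi.

13 mi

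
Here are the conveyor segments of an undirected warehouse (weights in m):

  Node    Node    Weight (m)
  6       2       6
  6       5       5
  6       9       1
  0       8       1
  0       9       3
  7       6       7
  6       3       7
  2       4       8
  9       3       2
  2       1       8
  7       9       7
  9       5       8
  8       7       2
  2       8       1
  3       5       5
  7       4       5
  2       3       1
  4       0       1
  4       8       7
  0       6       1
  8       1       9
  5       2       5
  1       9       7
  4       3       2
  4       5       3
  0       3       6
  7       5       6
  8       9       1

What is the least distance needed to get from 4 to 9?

3 m

Settle nodes by increasing distance from 4:
4: 0
0: 1  (via 4)
3: 2  (via 4)
6: 2  (via 0)
8: 2  (via 0)
2: 3  (via 3)
5: 3  (via 4)
9: 3  (via 6)
Shortest route: 4 → 0 → 6 → 9 = 3 m.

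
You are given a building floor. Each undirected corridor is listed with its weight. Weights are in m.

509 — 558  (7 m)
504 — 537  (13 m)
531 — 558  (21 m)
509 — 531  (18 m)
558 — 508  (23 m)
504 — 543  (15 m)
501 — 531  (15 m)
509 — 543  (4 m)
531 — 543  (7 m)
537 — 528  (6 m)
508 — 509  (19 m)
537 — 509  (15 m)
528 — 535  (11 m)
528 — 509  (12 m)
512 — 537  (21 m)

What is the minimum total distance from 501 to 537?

Compare a few routes:
501–531–543–509–537: 15+7+4+15 = 41
501–531–509–537: 15+18+15 = 48
501–531–543–509–528–537: 15+7+4+12+6 = 44
The minimum is 41 m via 501–531–543–509–537.

41 m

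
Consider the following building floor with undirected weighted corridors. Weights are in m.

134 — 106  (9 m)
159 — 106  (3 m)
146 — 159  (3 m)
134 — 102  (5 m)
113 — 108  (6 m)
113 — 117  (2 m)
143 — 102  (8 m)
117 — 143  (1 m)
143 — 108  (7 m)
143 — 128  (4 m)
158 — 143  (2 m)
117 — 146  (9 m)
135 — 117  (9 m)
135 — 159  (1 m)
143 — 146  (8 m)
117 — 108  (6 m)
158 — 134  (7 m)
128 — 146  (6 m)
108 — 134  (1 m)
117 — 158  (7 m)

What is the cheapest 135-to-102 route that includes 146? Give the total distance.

20 m

Best 135 to 146: 135 → 159 → 146 costing 4
Shortest 146→102: 146 → 143 → 102 = 16
Total via 146: 4 + 16 = 20 m.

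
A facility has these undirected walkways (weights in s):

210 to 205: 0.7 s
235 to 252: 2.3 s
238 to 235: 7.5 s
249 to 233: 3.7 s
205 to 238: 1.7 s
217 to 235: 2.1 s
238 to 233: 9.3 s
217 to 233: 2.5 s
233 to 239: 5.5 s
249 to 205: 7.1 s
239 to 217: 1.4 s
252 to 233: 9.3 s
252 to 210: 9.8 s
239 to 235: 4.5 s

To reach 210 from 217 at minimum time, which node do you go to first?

Compare a few routes:
217 → 235 → 238 → 205 → 210: 2.1+7.5+1.7+0.7 = 12
217 → 233 → 238 → 205 → 210: 2.5+9.3+1.7+0.7 = 14.2
217 → 233 → 249 → 205 → 210: 2.5+3.7+7.1+0.7 = 14
217 → 235 → 252 → 210: 2.1+2.3+9.8 = 14.2
The minimum is 12 s via 217 → 235 → 238 → 205 → 210.
So from 217 the first move is to 235.

235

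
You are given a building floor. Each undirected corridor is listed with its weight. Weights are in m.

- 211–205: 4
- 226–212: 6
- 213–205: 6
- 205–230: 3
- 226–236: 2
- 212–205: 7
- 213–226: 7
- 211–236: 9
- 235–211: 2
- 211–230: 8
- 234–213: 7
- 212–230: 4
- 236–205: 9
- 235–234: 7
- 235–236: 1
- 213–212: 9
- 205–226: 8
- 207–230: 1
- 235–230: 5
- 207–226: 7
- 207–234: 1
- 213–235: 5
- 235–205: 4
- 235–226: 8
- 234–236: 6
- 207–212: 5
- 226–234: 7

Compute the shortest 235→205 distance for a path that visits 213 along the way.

Best 235 to 213: 235–213 costing 5
Best 213 to 205: 213–205 costing 6
Total via 213: 5 + 6 = 11 m.

11 m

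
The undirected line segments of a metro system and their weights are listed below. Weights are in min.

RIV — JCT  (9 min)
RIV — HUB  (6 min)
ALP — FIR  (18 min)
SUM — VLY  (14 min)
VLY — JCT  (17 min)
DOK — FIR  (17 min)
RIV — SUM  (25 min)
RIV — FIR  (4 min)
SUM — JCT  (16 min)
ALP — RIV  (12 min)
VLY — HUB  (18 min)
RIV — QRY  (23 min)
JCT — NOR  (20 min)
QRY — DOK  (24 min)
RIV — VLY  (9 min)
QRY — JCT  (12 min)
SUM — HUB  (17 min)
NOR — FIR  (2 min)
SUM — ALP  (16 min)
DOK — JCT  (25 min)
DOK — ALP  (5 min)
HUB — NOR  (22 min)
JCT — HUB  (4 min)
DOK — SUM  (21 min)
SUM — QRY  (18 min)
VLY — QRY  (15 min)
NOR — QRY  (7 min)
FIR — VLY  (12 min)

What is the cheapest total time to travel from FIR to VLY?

12 min

Running Dijkstra from FIR:
FIR: 0
NOR: 2  (via FIR)
RIV: 4  (via FIR)
QRY: 9  (via NOR)
HUB: 10  (via RIV)
VLY: 12  (via FIR)
Shortest route: FIR–VLY = 12 min.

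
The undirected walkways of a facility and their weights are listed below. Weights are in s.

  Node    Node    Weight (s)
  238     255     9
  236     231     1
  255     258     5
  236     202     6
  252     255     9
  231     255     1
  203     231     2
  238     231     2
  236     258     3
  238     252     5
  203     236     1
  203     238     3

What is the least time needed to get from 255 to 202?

8 s

Running Dijkstra from 255:
255: 0
231: 1  (via 255)
236: 2  (via 231)
203: 3  (via 231)
238: 3  (via 231)
258: 5  (via 255)
202: 8  (via 236)
Shortest route: 255–231–236–202 = 8 s.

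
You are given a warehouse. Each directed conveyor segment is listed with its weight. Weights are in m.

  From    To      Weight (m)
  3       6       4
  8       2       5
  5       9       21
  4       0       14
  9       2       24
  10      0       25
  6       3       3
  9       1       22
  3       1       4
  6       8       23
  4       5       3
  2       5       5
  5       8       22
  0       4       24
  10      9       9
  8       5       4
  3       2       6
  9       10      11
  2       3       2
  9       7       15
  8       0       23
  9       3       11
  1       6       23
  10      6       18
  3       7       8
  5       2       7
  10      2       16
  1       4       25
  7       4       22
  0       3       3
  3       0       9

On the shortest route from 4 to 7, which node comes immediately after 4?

5

Candidate routes:
4 - 5 - 9 - 7: 3+21+15 = 39
4 - 5 - 2 - 3 - 7: 3+7+2+8 = 20
4 - 5 - 8 - 2 - 3 - 7: 3+22+5+2+8 = 40
4 - 0 - 3 - 7: 14+3+8 = 25
Cheapest is 4 - 5 - 2 - 3 - 7 at 20 m.
So from 4 the first move is to 5.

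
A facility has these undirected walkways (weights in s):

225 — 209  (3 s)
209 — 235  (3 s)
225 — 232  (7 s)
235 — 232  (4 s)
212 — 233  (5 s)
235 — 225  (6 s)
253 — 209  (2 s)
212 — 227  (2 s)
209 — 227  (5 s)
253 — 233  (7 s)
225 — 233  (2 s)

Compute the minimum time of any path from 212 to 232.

14 s

Compare a few routes:
212 → 233 → 225 → 235 → 232: 5+2+6+4 = 17
212 → 233 → 225 → 232: 5+2+7 = 14
Cheapest is 212 → 233 → 225 → 232 at 14 s.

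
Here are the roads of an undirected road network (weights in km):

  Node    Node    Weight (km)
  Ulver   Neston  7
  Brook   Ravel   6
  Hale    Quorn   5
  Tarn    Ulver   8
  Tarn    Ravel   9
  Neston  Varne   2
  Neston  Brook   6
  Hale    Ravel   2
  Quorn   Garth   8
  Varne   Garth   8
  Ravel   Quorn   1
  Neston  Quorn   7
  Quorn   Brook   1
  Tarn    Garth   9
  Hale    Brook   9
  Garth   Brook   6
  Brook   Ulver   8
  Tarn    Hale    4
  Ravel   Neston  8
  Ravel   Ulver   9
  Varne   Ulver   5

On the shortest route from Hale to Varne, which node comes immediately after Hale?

Ravel

Candidate routes:
Hale–Quorn–Brook–Neston–Varne: 5+1+6+2 = 14
Hale–Ravel–Neston–Varne: 2+8+2 = 12
The minimum is 12 km via Hale–Ravel–Neston–Varne.
So from Hale the first move is to Ravel.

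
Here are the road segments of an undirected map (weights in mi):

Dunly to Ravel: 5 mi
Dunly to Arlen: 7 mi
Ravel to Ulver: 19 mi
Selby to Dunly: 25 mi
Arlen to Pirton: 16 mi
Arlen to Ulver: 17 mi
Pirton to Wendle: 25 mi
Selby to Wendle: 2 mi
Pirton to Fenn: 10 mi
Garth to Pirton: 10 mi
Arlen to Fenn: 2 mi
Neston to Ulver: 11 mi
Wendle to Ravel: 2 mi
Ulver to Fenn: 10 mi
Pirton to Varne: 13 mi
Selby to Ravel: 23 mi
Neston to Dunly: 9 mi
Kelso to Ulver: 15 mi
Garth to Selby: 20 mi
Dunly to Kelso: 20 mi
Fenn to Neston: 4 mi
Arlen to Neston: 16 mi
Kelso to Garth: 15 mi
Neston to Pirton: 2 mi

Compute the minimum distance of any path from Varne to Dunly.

Compare a few routes:
Varne → Pirton → Neston → Fenn → Arlen → Dunly: 13+2+4+2+7 = 28
Varne → Pirton → Neston → Dunly: 13+2+9 = 24
Varne → Pirton → Fenn → Arlen → Dunly: 13+10+2+7 = 32
Cheapest is Varne → Pirton → Neston → Dunly at 24 mi.

24 mi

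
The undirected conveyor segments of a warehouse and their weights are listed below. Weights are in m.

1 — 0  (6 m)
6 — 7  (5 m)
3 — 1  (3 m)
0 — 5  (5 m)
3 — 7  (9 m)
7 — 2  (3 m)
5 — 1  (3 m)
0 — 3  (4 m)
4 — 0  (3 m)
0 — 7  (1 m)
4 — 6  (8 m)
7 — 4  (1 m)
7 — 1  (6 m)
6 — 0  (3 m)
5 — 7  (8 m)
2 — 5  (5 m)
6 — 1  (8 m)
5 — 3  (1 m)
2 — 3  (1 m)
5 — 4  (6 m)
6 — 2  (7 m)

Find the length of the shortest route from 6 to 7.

Compare a few routes:
6 - 0 - 4 - 7: 3+3+1 = 7
6 - 0 - 7: 3+1 = 4
6 - 7: 5 = 5
Cheapest is 6 - 0 - 7 at 4 m.

4 m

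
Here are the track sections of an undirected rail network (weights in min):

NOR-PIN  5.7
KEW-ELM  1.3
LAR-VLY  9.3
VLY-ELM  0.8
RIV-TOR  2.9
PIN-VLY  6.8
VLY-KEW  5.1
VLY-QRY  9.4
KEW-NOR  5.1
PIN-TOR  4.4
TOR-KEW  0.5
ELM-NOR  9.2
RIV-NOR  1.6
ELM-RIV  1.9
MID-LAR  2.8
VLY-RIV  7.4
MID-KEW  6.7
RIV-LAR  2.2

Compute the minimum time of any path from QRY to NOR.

Compare a few routes:
QRY → VLY → ELM → KEW → TOR → RIV → NOR: 9.4+0.8+1.3+0.5+2.9+1.6 = 16.5
QRY → VLY → ELM → RIV → NOR: 9.4+0.8+1.9+1.6 = 13.7
Cheapest is QRY → VLY → ELM → RIV → NOR at 13.7 min.

13.7 min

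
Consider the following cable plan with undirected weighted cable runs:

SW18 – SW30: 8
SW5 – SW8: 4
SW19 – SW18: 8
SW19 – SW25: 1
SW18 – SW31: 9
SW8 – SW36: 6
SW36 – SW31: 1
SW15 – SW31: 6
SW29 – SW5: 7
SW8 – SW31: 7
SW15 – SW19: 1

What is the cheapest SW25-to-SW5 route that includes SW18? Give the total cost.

29

Shortest SW25→SW18: SW25–SW19–SW18 = 9
Shortest SW18→SW5: SW18–SW31–SW8–SW5 = 20
Total via SW18: 9 + 20 = 29.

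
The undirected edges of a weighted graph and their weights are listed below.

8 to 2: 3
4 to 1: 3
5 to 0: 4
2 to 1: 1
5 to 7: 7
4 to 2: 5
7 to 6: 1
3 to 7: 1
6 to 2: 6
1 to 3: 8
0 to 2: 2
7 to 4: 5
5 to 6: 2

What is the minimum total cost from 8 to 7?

Candidate routes:
8 → 2 → 4 → 7: 3+5+5 = 13
8 → 2 → 6 → 7: 3+6+1 = 10
8 → 2 → 1 → 4 → 7: 3+1+3+5 = 12
8 → 2 → 0 → 5 → 6 → 7: 3+2+4+2+1 = 12
Cheapest is 8 → 2 → 6 → 7 at 10.

10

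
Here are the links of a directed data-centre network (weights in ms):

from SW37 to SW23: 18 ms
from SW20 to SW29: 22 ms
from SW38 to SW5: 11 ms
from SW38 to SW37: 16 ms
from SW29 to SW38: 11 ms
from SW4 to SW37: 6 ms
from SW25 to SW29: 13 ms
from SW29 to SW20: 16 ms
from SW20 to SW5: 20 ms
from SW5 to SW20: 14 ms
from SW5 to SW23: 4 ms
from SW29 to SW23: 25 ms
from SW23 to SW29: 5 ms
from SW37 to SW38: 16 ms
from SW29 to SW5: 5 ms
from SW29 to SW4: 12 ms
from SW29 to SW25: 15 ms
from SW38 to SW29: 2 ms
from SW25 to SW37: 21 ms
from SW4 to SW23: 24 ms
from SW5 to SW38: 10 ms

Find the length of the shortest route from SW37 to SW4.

30 ms

Enumerating some paths:
SW37 - SW38 - SW29 - SW4: 16+2+12 = 30
SW37 - SW38 - SW5 - SW20 - SW29 - SW4: 16+11+14+22+12 = 75
SW37 - SW38 - SW5 - SW23 - SW29 - SW4: 16+11+4+5+12 = 48
SW37 - SW23 - SW29 - SW4: 18+5+12 = 35
Cheapest is SW37 - SW38 - SW29 - SW4 at 30 ms.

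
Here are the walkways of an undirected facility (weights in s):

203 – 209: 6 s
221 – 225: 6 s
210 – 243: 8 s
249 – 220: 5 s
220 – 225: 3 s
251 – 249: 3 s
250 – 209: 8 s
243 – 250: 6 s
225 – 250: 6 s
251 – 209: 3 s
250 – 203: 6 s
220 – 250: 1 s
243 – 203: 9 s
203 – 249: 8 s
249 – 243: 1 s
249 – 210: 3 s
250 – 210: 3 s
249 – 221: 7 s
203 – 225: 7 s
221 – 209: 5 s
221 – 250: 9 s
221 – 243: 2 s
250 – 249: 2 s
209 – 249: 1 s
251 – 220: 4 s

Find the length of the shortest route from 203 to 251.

9 s

Running Dijkstra from 203:
203: 0
209: 6  (via 203)
250: 6  (via 203)
249: 7  (via 209)
220: 7  (via 250)
225: 7  (via 203)
243: 8  (via 249)
251: 9  (via 209)
Shortest route: 203 → 209 → 251 = 9 s.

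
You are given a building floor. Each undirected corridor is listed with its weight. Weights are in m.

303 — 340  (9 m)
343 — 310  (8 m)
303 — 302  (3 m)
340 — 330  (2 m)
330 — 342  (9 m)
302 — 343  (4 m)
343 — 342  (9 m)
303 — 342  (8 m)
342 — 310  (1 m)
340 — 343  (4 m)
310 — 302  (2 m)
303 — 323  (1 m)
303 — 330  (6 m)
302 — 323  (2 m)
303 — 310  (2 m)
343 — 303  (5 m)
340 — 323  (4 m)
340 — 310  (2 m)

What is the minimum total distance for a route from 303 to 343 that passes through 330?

Shortest 303→330: 303–330 = 6
Shortest 330→343: 330–340–343 = 6
Total via 330: 6 + 6 = 12 m.

12 m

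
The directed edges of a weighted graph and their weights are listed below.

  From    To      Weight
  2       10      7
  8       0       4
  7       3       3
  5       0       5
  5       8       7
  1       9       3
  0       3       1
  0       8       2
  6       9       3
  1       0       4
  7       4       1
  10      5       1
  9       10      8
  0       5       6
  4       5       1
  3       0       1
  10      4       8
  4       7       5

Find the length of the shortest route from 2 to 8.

Compare a few routes:
2 - 10 - 4 - 5 - 0 - 8: 7+8+1+5+2 = 23
2 - 10 - 5 - 8: 7+1+7 = 15
2 - 10 - 4 - 5 - 8: 7+8+1+7 = 23
The minimum is 15 via 2 - 10 - 5 - 8.

15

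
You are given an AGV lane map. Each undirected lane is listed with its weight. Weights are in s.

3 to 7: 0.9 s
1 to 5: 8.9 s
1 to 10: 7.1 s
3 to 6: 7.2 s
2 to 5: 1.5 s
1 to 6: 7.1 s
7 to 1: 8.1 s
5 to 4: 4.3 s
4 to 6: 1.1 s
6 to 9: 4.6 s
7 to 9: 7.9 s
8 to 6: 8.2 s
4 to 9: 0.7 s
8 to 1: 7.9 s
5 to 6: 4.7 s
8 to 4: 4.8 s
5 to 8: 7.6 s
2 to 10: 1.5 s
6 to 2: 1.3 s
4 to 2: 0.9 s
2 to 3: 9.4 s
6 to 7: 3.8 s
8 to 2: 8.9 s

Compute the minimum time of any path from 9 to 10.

Enumerating some paths:
9 - 4 - 6 - 2 - 10: 0.7+1.1+1.3+1.5 = 4.6
9 - 4 - 2 - 10: 0.7+0.9+1.5 = 3.1
9 - 6 - 2 - 10: 4.6+1.3+1.5 = 7.4
Cheapest is 9 - 4 - 2 - 10 at 3.1 s.

3.1 s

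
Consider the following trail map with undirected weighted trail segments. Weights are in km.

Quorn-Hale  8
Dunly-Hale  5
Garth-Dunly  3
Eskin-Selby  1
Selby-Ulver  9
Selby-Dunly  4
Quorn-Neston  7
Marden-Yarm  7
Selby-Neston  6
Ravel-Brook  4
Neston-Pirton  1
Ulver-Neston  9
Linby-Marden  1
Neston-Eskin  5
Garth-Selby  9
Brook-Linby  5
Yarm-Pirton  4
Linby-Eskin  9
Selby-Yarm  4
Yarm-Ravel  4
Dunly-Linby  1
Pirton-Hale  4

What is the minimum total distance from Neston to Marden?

12 km

Shortest distances from Neston:
Neston: 0
Pirton: 1  (via Neston)
Yarm: 5  (via Pirton)
Hale: 5  (via Pirton)
Eskin: 5  (via Neston)
Selby: 6  (via Neston)
Quorn: 7  (via Neston)
Ulver: 9  (via Neston)
Ravel: 9  (via Yarm)
Dunly: 10  (via Hale)
Linby: 11  (via Dunly)
Marden: 12  (via Yarm)
Shortest route: Neston → Pirton → Yarm → Marden = 12 km.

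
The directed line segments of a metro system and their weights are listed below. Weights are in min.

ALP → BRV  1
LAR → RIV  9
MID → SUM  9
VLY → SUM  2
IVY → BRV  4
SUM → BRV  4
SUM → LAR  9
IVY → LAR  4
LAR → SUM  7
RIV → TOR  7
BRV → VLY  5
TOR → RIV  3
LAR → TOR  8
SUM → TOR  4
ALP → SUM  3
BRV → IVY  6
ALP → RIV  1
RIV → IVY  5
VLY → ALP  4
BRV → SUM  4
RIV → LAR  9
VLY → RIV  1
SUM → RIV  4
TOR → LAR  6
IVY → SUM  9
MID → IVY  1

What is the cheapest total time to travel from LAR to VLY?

16 min

Enumerating some paths:
LAR → RIV → IVY → BRV → VLY: 9+5+4+5 = 23
LAR → SUM → BRV → VLY: 7+4+5 = 16
The minimum is 16 min via LAR → SUM → BRV → VLY.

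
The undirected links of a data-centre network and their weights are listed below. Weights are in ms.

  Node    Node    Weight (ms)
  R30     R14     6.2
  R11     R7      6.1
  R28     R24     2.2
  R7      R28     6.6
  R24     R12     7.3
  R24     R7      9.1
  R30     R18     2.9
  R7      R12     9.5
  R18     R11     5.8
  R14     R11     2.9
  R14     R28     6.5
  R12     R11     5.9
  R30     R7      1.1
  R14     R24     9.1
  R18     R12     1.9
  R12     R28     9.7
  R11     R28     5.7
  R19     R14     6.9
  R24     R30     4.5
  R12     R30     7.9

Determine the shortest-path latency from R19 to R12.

15.7 ms

Candidate routes:
R19 → R14 → R11 → R12: 6.9+2.9+5.9 = 15.7
R19 → R14 → R30 → R18 → R12: 6.9+6.2+2.9+1.9 = 17.9
R19 → R14 → R30 → R12: 6.9+6.2+7.9 = 21
R19 → R14 → R11 → R18 → R12: 6.9+2.9+5.8+1.9 = 17.5
Cheapest is R19 → R14 → R11 → R12 at 15.7 ms.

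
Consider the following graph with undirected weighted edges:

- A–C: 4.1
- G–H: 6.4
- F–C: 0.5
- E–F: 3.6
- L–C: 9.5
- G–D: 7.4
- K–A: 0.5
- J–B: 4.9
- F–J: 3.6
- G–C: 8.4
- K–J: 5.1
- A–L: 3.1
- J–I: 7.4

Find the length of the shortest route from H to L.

22

Enumerating some paths:
H - G - C - A - L: 6.4+8.4+4.1+3.1 = 22
H - G - C - F - J - K - A - L: 6.4+8.4+0.5+3.6+5.1+0.5+3.1 = 27.6
H - G - C - L: 6.4+8.4+9.5 = 24.3
Cheapest is H - G - C - A - L at 22.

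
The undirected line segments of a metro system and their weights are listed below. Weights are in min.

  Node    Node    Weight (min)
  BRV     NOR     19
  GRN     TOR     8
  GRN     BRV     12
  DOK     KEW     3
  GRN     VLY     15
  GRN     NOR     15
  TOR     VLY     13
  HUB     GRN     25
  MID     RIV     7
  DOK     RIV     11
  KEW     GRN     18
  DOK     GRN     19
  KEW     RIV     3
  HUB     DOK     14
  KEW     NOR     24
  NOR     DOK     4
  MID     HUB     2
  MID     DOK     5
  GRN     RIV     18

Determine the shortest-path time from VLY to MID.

Settle nodes by increasing distance from VLY:
VLY: 0
TOR: 13  (via VLY)
GRN: 15  (via VLY)
BRV: 27  (via GRN)
NOR: 30  (via GRN)
RIV: 33  (via GRN)
KEW: 33  (via GRN)
DOK: 34  (via GRN)
MID: 39  (via DOK)
Shortest route: VLY–GRN–DOK–MID = 39 min.

39 min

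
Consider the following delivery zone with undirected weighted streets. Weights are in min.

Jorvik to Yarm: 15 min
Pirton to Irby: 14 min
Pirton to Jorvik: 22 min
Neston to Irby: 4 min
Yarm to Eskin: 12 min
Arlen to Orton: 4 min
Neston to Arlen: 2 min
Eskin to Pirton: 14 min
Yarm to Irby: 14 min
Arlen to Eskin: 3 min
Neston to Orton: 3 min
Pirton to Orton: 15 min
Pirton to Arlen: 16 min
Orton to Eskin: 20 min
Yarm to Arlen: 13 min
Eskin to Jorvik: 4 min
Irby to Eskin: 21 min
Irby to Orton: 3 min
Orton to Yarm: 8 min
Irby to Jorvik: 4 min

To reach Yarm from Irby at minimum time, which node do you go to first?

Orton

Candidate routes:
Irby–Yarm: 14 = 14
Irby–Neston–Orton–Yarm: 4+3+8 = 15
Irby–Orton–Yarm: 3+8 = 11
Cheapest is Irby–Orton–Yarm at 11 min.
So from Irby the first move is to Orton.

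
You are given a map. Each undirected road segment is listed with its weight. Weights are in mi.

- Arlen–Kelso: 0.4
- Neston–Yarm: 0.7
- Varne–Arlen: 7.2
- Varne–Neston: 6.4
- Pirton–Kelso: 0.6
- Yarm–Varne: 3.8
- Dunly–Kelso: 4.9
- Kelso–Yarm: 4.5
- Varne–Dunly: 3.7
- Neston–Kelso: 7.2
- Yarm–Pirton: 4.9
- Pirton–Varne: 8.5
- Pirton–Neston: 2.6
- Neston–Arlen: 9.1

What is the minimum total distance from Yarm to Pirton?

Shortest distances from Yarm:
Yarm: 0
Neston: 0.7  (via Yarm)
Pirton: 3.3  (via Neston)
Shortest route: Yarm–Neston–Pirton = 3.3 mi.

3.3 mi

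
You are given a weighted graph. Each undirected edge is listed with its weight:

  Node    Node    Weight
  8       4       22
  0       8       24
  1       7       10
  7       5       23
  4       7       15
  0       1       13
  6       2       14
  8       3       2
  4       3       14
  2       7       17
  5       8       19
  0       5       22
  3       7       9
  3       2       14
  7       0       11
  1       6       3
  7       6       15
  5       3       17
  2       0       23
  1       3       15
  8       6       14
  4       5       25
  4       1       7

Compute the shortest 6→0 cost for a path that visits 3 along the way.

36

Shortest 6→3: 6–8–3 = 16
Shortest 3→0: 3–7–0 = 20
Total via 3: 16 + 20 = 36.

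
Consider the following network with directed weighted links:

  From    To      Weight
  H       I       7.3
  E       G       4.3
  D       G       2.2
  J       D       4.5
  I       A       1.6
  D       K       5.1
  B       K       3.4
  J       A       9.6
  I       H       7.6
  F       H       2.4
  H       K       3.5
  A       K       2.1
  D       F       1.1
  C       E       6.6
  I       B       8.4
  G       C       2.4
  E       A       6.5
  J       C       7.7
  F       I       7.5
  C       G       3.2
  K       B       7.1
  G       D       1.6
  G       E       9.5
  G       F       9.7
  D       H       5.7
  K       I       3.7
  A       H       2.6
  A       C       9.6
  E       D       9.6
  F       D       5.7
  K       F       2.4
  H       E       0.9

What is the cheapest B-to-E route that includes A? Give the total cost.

Shortest B→A: B → K → I → A = 8.7
Best A to E: A → H → E costing 3.5
Total via A: 8.7 + 3.5 = 12.2.

12.2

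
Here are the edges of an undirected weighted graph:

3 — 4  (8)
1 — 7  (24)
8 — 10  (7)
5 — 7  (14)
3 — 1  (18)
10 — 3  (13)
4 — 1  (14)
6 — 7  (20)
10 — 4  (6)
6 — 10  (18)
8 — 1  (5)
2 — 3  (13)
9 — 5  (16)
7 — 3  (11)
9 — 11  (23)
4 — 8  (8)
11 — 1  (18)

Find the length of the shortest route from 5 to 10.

Shortest distances from 5:
5: 0
7: 14  (via 5)
9: 16  (via 5)
3: 25  (via 7)
4: 33  (via 3)
6: 34  (via 7)
1: 38  (via 7)
2: 38  (via 3)
10: 38  (via 3)
Shortest route: 5–7–3–10 = 38.

38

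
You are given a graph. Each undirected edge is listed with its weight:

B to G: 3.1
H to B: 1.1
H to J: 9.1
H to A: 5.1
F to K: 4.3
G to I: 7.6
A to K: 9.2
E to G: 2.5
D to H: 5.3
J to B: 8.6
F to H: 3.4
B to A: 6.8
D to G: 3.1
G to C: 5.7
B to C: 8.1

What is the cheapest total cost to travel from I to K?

19.5

Shortest distances from I:
I: 0
G: 7.6  (via I)
E: 10.1  (via G)
B: 10.7  (via G)
D: 10.7  (via G)
H: 11.8  (via B)
C: 13.3  (via G)
F: 15.2  (via H)
A: 16.9  (via H)
J: 19.3  (via B)
K: 19.5  (via F)
Shortest route: I → G → B → H → F → K = 19.5.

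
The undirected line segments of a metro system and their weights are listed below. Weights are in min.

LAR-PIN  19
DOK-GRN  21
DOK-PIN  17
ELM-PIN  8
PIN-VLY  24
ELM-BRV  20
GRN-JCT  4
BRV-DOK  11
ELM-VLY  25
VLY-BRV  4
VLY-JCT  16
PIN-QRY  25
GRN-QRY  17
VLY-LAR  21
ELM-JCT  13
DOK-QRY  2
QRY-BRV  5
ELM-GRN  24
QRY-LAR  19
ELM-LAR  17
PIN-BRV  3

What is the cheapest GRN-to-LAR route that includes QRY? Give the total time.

Shortest GRN→QRY: GRN–QRY = 17
Shortest QRY→LAR: QRY–LAR = 19
Total via QRY: 17 + 19 = 36 min.

36 min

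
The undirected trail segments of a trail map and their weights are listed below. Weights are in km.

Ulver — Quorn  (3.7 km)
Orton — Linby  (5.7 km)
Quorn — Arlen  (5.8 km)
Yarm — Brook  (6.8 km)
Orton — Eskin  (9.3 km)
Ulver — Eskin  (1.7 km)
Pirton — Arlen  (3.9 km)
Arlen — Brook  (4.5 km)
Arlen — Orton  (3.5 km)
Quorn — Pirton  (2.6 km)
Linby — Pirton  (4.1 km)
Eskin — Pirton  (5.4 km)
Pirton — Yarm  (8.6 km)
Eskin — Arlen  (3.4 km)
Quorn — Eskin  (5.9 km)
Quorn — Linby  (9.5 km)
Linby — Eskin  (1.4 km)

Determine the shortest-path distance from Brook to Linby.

Enumerating some paths:
Brook–Arlen–Orton–Linby: 4.5+3.5+5.7 = 13.7
Brook–Arlen–Pirton–Linby: 4.5+3.9+4.1 = 12.5
Brook–Arlen–Eskin–Linby: 4.5+3.4+1.4 = 9.3
The minimum is 9.3 km via Brook–Arlen–Eskin–Linby.

9.3 km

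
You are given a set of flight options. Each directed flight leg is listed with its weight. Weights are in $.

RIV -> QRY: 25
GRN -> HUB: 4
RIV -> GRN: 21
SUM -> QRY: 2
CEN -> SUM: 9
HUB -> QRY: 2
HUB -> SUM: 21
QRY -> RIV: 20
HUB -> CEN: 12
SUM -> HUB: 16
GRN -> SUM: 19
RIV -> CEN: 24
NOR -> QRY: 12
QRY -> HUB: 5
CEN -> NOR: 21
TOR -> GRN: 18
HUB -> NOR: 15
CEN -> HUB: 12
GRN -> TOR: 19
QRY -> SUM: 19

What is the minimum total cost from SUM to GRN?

Enumerating some paths:
SUM → HUB → NOR → QRY → RIV → GRN: 16+15+12+20+21 = 84
SUM → HUB → CEN → NOR → QRY → RIV → GRN: 16+12+21+12+20+21 = 102
SUM → QRY → RIV → GRN: 2+20+21 = 43
SUM → HUB → QRY → RIV → GRN: 16+2+20+21 = 59
Cheapest is SUM → QRY → RIV → GRN at $43.

$43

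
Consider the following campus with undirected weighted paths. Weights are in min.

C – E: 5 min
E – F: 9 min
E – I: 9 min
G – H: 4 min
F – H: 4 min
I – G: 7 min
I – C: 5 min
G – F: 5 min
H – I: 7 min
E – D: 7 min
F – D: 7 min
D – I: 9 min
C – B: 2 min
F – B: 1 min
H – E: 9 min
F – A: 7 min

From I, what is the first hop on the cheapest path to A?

C

Compare a few routes:
I - H - F - A: 7+4+7 = 18
I - C - B - F - A: 5+2+1+7 = 15
The minimum is 15 min via I - C - B - F - A.
So from I the first move is to C.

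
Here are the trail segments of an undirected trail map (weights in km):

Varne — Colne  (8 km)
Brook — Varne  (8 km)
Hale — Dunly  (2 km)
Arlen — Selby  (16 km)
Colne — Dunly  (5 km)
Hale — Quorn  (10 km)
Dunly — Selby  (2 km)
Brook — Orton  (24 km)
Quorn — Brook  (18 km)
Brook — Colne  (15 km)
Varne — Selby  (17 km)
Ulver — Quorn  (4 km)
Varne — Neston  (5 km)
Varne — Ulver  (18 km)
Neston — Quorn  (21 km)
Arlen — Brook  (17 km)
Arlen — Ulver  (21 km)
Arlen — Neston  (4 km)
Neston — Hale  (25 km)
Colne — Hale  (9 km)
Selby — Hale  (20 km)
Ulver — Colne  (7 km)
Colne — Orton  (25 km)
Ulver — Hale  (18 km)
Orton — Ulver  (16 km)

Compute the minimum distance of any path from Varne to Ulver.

15 km

Settle nodes by increasing distance from Varne:
Varne: 0
Neston: 5  (via Varne)
Colne: 8  (via Varne)
Brook: 8  (via Varne)
Arlen: 9  (via Neston)
Dunly: 13  (via Colne)
Hale: 15  (via Dunly)
Ulver: 15  (via Colne)
Shortest route: Varne → Colne → Ulver = 15 km.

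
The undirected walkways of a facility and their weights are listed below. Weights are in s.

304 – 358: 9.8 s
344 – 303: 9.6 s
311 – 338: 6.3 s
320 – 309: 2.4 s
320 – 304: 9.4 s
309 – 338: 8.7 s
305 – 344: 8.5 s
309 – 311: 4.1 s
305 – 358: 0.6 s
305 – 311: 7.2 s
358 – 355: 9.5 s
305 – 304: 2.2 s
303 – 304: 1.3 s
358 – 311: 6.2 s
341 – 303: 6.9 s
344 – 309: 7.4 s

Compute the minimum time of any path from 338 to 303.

16.6 s

Shortest distances from 338:
338: 0
311: 6.3  (via 338)
309: 8.7  (via 338)
320: 11.1  (via 309)
358: 12.5  (via 311)
305: 13.1  (via 358)
304: 15.3  (via 305)
344: 16.1  (via 309)
303: 16.6  (via 304)
Shortest route: 338–311–358–305–304–303 = 16.6 s.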